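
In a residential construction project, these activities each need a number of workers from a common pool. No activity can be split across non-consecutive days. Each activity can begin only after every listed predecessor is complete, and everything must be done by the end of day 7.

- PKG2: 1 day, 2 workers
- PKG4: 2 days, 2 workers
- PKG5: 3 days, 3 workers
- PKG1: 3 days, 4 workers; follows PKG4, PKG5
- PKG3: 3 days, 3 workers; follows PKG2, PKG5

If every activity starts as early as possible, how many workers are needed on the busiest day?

Early-start schedule: PKG2@1, PKG4@1, PKG5@1, PKG1@4, PKG3@4.
Load per day: day 1: 7, day 2: 5, day 3: 3, day 4: 7, day 5: 7, day 6: 7, day 7: 0.
Peak is 7.

7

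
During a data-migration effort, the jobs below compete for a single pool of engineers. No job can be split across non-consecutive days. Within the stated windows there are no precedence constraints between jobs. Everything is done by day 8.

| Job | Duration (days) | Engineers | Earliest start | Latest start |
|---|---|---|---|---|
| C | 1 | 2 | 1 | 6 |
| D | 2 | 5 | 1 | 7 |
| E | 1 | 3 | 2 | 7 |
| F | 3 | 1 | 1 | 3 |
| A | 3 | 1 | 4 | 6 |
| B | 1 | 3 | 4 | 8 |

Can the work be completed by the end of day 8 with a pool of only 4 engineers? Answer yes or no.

The minimum achievable peak is 5; 4 < 5, so no feasible schedule stays within the cap.

no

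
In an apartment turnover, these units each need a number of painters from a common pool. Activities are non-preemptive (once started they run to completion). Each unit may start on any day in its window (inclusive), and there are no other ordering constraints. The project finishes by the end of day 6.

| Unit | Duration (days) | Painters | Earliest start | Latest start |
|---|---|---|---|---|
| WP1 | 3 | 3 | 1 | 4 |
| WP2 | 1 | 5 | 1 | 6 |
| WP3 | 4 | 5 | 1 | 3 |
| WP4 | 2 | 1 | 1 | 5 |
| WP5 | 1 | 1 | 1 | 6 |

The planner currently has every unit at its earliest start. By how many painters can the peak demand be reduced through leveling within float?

7

Early-start peak: d1:15  d2:9  d3:8  d4:5  d5:0  d6:0 ⇒ 15.
Leveled (WP1@1, WP2@1, WP3@2, WP4@4, WP5@4): d1:8  d2:8  d3:8  d4:7  d5:6  d6:0 ⇒ 8.
Reduction 15 − 8 = 7.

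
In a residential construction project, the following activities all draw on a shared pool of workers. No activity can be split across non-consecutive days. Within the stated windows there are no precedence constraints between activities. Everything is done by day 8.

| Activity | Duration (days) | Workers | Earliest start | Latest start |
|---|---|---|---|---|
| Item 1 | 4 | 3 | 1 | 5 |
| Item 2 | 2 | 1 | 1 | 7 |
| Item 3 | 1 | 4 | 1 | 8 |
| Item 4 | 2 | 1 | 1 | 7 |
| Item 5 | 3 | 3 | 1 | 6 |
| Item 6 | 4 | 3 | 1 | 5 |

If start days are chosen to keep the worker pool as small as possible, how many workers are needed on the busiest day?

Early-start (Item 1@1, Item 2@1, Item 3@1, Item 4@1, Item 5@1, Item 6@1) gives peak 15: d1:15  d2:11  d3:9  d4:6  d5:0  d6:0  d7:0  d8:0.
Shift Item 3→8, Item 5→5, Item 6→3.
Schedule Item 1@1, Item 2@1, Item 3@8, Item 4@1, Item 5@5, Item 6@3: d1:5  d2:5  d3:6  d4:6  d5:6  d6:6  d7:3  d8:4 — peak 6.
Total worker-days = 41 over 8 days ⇒ peak ≥ ⌈41/8⌉ = 6, so 6 is optimal.

6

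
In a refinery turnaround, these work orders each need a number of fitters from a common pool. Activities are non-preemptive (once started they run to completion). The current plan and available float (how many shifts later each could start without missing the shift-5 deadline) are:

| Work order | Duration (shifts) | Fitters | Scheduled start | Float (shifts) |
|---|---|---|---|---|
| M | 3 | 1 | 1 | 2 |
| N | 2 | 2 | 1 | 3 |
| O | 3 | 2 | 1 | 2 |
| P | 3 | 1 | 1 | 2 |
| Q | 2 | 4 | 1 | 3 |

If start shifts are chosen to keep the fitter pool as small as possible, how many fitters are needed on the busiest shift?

5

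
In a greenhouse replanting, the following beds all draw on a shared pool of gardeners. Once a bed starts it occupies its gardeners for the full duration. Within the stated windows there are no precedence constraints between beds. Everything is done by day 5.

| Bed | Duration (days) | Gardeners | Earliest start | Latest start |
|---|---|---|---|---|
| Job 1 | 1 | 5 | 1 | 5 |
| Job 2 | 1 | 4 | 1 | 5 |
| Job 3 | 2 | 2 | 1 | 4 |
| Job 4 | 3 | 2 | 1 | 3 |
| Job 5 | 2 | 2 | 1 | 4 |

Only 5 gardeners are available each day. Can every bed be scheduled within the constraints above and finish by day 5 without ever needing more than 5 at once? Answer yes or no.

no

The minimum achievable peak is 6; 5 < 6, so no feasible schedule stays within the cap.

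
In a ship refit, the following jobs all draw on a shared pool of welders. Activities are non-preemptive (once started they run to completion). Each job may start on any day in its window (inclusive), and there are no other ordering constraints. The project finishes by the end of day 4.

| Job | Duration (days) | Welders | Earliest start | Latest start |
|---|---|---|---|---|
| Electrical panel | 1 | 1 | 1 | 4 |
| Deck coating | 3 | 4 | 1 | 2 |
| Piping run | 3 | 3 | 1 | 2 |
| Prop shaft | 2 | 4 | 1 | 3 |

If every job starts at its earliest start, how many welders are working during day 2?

11

At early start, day 2 has: Deck coating, Piping run, Prop shaft.
Demand: 4 + 3 + 4 = 11.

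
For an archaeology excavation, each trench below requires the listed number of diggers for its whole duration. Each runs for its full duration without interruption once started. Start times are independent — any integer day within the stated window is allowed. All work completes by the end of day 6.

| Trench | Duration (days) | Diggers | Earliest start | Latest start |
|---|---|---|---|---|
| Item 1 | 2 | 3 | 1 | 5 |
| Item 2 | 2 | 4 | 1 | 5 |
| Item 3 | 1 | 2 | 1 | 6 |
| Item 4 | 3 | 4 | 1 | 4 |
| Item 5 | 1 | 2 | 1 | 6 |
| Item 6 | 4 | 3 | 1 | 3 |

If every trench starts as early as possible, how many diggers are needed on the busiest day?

Early-start schedule: Item 1@1, Item 2@1, Item 3@1, Item 4@1, Item 5@1, Item 6@1.
Load per day: day 1: 18, day 2: 14, day 3: 7, day 4: 3, day 5: 0, day 6: 0.
Peak is 18.

18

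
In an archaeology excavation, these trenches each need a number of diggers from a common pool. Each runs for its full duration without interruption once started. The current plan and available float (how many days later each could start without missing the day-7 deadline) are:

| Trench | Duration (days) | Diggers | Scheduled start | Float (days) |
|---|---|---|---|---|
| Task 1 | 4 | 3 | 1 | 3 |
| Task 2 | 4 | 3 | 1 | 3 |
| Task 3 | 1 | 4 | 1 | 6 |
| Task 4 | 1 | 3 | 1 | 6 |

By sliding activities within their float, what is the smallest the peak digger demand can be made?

Early-start (Task 1@1, Task 2@1, Task 3@1, Task 4@1) gives peak 13: d1:13  d2:6  d3:6  d4:6  d5:0  d6:0  d7:0.
Shift Task 3→5, Task 4→6.
Schedule Task 1@1, Task 2@1, Task 3@5, Task 4@6: d1:6  d2:6  d3:6  d4:6  d5:4  d6:3  d7:0 — peak 6.

6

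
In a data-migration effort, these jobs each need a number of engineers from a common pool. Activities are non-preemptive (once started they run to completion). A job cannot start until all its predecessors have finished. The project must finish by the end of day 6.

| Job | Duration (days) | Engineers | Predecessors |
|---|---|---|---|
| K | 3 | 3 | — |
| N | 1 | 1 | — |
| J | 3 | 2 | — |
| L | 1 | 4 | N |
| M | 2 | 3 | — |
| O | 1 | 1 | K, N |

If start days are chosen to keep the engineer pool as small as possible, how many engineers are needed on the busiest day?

Early-start (K@1, N@1, J@1, L@2, M@1, O@4) gives peak 12: d1:9  d2:12  d3:5  d4:1  d5:0  d6:0.
Shift J→2, L→6, M→4, O→5.
Schedule K@1, N@1, J@2, L@6, M@4, O@5: d1:4  d2:5  d3:5  d4:5  d5:4  d6:4 — peak 5.
Total engineer-days = 27 over 6 days ⇒ peak ≥ ⌈27/6⌉ = 5, so 5 is optimal.

5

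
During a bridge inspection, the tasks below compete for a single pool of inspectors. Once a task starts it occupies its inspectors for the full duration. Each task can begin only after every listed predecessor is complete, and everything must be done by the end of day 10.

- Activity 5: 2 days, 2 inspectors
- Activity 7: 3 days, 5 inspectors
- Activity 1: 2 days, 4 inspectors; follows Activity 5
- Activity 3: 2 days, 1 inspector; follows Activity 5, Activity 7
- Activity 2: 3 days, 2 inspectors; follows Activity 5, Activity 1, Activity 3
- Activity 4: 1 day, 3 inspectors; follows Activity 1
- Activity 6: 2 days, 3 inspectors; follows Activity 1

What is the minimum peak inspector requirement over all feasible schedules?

5

Early-start (Activity 5@1, Activity 7@1, Activity 1@3, Activity 3@4, Activity 2@6, Activity 4@5, Activity 6@5) gives peak 9: d1:7  d2:7  d3:9  d4:5  d5:7  d6:5  d7:2  d8:2  d9:0  d10:0.
Shift Activity 7→3, Activity 1→6, Activity 3→6, Activity 2→8, Activity 4→8, Activity 6→9.
Schedule Activity 5@1, Activity 7@3, Activity 1@6, Activity 3@6, Activity 2@8, Activity 4@8, Activity 6@9: d1:2  d2:2  d3:5  d4:5  d5:5  d6:5  d7:5  d8:5  d9:5  d10:5 — peak 5.
Total inspector-days = 44 over 10 days ⇒ peak ≥ ⌈44/10⌉ = 5, so 5 is optimal.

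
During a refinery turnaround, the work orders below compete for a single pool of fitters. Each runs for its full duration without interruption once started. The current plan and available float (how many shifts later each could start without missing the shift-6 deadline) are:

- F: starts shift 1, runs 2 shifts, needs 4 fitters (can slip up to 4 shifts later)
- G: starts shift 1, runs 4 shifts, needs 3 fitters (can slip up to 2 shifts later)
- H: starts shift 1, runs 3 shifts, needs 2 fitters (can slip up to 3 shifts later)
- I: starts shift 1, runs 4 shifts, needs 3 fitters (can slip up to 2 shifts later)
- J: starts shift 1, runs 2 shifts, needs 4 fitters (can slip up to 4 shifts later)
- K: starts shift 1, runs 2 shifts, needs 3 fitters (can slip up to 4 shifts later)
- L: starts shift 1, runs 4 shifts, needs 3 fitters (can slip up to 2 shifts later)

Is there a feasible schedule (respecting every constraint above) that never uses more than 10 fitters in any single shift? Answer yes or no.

no

Total fitter-shifts = 64; over 6 shifts the average is 64/6 > 10, so some shift must exceed 10.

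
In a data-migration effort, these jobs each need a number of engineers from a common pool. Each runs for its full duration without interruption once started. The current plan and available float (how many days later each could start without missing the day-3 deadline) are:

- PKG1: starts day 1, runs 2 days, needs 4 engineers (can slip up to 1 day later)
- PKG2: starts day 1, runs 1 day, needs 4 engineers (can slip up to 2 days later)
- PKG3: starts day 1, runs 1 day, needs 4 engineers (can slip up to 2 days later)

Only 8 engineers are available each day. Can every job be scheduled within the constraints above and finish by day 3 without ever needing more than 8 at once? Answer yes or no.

Schedule PKG1@1, PKG2@1, PKG3@2: d1:8  d2:8  d3:0 — peak 8 ≤ 8.

yes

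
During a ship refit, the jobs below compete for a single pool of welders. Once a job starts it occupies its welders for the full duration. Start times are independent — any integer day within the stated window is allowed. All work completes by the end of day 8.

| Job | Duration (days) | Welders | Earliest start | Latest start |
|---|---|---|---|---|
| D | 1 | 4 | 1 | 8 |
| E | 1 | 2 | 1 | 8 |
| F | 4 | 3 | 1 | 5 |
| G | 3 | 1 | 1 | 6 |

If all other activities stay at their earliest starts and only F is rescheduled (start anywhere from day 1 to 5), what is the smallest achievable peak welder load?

F@1: d1:10  d2:4  d3:4  d4:3  d5:0  d6:0  d7:0  d8:0 → peak 10
F@2: d1:7  d2:4  d3:4  d4:3  d5:3  d6:0  d7:0  d8:0 → peak 7
F@3: d1:7  d2:1  d3:4  d4:3  d5:3  d6:3  d7:0  d8:0 → peak 7
F@4: d1:7  d2:1  d3:1  d4:3  d5:3  d6:3  d7:3  d8:0 → peak 7
F@5: d1:7  d2:1  d3:1  d4:0  d5:3  d6:3  d7:3  d8:3 → peak 7
Best is F@2, peak 7.

7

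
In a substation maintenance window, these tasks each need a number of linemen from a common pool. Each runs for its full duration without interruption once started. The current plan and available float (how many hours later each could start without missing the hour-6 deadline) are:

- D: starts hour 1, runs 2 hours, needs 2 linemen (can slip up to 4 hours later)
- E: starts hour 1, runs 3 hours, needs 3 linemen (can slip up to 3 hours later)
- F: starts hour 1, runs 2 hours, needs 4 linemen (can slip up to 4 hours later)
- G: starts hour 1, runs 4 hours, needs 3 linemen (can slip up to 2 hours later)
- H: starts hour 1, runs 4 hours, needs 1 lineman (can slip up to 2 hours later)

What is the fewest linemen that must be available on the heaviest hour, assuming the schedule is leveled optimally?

7

Early-start (D@1, E@1, F@1, G@1, H@1) gives peak 13: h1:13  h2:13  h3:7  h4:4  h5:0  h6:0.
Shift F→5, G→3.
Schedule D@1, E@1, F@5, G@3, H@1: h1:6  h2:6  h3:7  h4:4  h5:7  h6:7 — peak 7.
Total lineman-hours = 37 over 6 hours ⇒ peak ≥ ⌈37/6⌉ = 7, so 7 is optimal.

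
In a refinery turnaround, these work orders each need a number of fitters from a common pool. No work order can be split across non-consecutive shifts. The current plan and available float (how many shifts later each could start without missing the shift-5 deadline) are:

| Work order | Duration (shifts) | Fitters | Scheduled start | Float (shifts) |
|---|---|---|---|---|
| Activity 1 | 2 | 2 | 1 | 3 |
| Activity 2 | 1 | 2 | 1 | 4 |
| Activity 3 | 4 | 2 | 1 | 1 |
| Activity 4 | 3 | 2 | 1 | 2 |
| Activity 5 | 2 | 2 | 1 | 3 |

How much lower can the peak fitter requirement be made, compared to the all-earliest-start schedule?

Early-start peak: s1:10  s2:8  s3:4  s4:2  s5:0 ⇒ 10.
Leveled (Activity 1@1, Activity 2@1, Activity 3@1, Activity 4@2, Activity 5@3): s1:6  s2:6  s3:6  s4:6  s5:0 ⇒ 6.
Reduction 10 − 6 = 4.

4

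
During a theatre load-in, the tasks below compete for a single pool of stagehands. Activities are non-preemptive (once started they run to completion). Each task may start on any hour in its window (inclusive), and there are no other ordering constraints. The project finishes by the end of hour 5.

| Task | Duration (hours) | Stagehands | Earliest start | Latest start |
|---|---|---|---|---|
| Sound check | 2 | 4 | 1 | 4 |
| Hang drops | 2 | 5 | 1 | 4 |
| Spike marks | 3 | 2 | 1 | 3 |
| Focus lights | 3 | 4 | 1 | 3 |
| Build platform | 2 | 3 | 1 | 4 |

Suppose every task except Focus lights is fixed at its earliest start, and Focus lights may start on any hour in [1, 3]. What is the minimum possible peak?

14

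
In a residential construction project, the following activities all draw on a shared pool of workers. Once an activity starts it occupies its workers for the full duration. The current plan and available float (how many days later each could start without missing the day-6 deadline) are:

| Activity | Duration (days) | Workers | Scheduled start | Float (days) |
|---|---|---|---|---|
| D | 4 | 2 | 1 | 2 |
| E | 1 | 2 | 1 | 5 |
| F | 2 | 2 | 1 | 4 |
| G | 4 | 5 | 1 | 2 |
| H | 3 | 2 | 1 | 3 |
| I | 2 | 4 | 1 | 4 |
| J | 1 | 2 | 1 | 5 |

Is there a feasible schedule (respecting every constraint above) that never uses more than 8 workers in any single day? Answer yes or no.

no

Total worker-days = 50; over 6 days the average is 50/6 > 8, so some day must exceed 8.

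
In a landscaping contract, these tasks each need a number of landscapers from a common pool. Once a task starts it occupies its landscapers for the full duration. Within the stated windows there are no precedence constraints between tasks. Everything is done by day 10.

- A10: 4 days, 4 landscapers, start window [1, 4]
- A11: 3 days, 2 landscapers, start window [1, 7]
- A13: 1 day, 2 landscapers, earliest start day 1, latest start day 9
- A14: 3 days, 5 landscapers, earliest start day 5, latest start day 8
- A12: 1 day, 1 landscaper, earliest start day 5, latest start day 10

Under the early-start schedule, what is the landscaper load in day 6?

5

At early start, day 6 has: A14.
Demand: 5 = 5.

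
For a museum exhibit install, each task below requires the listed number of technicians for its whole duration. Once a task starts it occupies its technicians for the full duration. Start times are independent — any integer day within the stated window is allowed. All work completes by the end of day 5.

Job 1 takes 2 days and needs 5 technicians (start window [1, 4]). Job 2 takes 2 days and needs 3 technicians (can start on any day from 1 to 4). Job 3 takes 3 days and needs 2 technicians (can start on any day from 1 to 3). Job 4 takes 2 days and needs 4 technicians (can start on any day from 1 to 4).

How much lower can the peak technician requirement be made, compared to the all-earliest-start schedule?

7

Early-start peak: d1:14  d2:14  d3:2  d4:0  d5:0 ⇒ 14.
Leveled (Job 1@1, Job 2@3, Job 3@1, Job 4@4): d1:7  d2:7  d3:5  d4:7  d5:4 ⇒ 7.
Reduction 14 − 7 = 7.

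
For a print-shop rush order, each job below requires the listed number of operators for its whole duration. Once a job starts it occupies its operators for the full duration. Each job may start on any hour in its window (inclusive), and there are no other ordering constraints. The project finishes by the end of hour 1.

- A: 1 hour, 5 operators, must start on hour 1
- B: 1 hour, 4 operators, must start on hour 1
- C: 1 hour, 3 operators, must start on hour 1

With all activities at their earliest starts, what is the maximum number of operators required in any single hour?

Early-start schedule: A@1, B@1, C@1.
Load per hour: hour 1: 12.
Peak is 12.

12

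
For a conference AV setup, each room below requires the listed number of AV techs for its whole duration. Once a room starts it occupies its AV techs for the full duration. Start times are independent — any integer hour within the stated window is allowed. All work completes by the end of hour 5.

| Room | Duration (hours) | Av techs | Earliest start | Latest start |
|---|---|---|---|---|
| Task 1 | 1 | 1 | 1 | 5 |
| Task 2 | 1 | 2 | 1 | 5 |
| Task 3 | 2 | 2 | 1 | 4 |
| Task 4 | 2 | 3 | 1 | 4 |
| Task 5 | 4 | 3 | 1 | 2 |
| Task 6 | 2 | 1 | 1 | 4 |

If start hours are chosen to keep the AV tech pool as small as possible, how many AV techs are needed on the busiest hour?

6

Early-start (Task 1@1, Task 2@1, Task 3@1, Task 4@1, Task 5@1, Task 6@1) gives peak 12: h1:12  h2:9  h3:3  h4:3  h5:0.
Shift Task 4→3, Task 5→2.
Schedule Task 1@1, Task 2@1, Task 3@1, Task 4@3, Task 5@2, Task 6@1: h1:6  h2:6  h3:6  h4:6  h5:3 — peak 6.
Total AV tech-hours = 27 over 5 hours ⇒ peak ≥ ⌈27/5⌉ = 6, so 6 is optimal.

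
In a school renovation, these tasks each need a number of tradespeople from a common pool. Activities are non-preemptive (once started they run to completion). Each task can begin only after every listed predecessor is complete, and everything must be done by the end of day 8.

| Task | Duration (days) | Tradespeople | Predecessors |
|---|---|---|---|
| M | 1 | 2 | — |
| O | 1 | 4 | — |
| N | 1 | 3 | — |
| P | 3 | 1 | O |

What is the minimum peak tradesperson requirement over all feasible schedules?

4

Early-start (M@1, O@1, N@1, P@2) gives peak 9: d1:9  d2:1  d3:1  d4:1  d5:0  d6:0  d7:0  d8:0.
Shift O→2, N→3, P→3.
Schedule M@1, O@2, N@3, P@3: d1:2  d2:4  d3:4  d4:1  d5:1  d6:0  d7:0  d8:0 — peak 4.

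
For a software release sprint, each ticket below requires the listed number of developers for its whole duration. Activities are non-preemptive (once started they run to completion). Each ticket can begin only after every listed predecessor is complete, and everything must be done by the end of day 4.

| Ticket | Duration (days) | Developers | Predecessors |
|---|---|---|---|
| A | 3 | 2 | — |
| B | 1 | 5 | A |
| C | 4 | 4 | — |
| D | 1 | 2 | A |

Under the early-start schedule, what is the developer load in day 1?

At early start, day 1 has: A, C.
Demand: 2 + 4 = 6.

6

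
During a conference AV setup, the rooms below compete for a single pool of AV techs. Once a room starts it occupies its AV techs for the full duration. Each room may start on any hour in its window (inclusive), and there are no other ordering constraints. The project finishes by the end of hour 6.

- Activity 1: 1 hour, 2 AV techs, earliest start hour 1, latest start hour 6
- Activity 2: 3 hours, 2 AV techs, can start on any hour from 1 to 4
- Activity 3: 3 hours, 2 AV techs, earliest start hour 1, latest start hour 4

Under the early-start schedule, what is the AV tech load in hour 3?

At early start, hour 3 has: Activity 2, Activity 3.
Demand: 2 + 2 = 4.

4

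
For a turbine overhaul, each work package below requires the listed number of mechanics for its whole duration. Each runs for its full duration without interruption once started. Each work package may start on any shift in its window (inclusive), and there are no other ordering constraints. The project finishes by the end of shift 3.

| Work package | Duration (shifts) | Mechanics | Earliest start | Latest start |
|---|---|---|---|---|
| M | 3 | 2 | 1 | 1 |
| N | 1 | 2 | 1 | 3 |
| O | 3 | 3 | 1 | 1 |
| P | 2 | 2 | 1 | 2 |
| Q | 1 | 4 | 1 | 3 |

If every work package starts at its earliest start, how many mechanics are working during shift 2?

7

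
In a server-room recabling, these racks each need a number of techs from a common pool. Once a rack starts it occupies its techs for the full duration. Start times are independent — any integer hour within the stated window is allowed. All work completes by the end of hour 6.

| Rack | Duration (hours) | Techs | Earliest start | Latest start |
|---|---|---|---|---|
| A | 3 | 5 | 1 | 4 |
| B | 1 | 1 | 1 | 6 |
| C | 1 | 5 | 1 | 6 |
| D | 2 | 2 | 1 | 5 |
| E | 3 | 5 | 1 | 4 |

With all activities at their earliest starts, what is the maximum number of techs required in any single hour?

Early-start schedule: A@1, B@1, C@1, D@1, E@1.
Load per hour: hour 1: 18, hour 2: 12, hour 3: 10, hour 4: 0, hour 5: 0, hour 6: 0.
Peak is 18.

18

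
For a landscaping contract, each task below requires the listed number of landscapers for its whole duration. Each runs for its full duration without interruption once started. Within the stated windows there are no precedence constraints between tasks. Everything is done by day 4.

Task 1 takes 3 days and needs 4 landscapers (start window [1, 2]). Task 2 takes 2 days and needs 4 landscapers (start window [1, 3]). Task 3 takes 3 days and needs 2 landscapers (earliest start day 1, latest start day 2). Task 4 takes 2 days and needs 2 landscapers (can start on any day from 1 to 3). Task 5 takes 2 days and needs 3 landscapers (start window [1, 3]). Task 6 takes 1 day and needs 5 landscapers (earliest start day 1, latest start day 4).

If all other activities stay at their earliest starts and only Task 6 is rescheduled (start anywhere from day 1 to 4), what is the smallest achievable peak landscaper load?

15

Task 6@1: d1:20  d2:15  d3:6  d4:0 → peak 20
Task 6@2: d1:15  d2:20  d3:6  d4:0 → peak 20
Task 6@3: d1:15  d2:15  d3:11  d4:0 → peak 15
Task 6@4: d1:15  d2:15  d3:6  d4:5 → peak 15
Best is Task 6@3, peak 15.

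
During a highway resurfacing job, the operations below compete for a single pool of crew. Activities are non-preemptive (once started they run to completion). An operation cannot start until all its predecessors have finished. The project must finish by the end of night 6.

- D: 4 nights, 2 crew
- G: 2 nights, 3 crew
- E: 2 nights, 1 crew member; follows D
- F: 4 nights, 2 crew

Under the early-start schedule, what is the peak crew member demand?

7

Early-start schedule: D@1, G@1, E@5, F@1.
Load per night: night 1: 7, night 2: 7, night 3: 4, night 4: 4, night 5: 1, night 6: 1.
Peak is 7.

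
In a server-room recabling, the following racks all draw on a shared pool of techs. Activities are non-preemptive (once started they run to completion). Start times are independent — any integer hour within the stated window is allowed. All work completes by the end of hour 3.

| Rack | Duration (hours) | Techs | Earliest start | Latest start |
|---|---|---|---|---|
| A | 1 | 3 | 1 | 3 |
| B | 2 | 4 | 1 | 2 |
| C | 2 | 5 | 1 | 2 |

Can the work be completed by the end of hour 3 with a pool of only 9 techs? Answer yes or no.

yes

Schedule A@1, B@1, C@2: h1:7  h2:9  h3:5 — peak 9 ≤ 9.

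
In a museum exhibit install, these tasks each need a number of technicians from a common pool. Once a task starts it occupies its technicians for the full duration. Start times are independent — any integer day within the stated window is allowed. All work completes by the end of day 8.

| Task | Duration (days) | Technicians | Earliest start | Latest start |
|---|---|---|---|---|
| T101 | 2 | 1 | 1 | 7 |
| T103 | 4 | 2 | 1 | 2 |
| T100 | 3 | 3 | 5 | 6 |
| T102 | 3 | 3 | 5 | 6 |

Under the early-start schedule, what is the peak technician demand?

6

Early-start schedule: T101@1, T103@1, T100@5, T102@5.
Load per day: day 1: 3, day 2: 3, day 3: 2, day 4: 2, day 5: 6, day 6: 6, day 7: 6, day 8: 0.
Peak is 6.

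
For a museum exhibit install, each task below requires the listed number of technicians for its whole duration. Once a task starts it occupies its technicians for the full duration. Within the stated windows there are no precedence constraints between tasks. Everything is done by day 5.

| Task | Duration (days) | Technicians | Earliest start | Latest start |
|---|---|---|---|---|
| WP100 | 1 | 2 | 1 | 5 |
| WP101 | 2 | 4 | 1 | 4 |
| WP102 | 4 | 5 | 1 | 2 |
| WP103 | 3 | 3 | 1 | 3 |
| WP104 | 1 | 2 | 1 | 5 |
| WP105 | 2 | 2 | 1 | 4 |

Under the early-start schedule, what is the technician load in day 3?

8

At early start, day 3 has: WP102, WP103.
Demand: 5 + 3 = 8.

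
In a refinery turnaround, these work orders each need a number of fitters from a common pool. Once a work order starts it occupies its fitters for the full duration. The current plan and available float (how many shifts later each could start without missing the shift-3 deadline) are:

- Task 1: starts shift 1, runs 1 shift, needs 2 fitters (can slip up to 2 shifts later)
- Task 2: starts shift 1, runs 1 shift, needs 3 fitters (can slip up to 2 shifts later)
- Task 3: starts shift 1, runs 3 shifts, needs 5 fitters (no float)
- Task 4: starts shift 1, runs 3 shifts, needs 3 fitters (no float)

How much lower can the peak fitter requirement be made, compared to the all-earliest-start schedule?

2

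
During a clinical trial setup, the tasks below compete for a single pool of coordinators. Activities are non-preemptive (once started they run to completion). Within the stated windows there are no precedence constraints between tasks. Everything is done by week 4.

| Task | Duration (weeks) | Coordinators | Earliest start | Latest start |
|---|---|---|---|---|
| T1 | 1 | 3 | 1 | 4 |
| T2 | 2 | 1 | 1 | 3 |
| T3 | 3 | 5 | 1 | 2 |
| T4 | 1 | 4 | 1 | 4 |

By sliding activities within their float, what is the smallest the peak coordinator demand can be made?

7

Early-start (T1@1, T2@1, T3@1, T4@1) gives peak 13: w1:13  w2:6  w3:5  w4:0.
Shift T2→2, T3→2.
Schedule T1@1, T2@2, T3@2, T4@1: w1:7  w2:6  w3:6  w4:5 — peak 7.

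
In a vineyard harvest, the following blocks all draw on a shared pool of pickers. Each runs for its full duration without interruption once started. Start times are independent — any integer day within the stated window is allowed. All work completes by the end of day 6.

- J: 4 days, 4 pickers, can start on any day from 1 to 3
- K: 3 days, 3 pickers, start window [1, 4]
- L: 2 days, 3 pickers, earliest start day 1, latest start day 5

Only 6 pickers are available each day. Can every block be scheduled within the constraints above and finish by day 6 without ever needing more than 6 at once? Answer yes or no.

The minimum achievable peak is 7; 6 < 7, so no feasible schedule stays within the cap.

no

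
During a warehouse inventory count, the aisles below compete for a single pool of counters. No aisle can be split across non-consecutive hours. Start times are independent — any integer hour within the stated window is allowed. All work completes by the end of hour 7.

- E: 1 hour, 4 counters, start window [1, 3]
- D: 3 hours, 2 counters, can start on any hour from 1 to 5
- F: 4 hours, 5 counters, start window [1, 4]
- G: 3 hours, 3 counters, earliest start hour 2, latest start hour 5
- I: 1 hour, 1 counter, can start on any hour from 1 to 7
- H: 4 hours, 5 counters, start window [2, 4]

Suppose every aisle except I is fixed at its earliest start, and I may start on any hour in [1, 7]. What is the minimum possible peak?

I@1: h1:12  h2:15  h3:15  h4:13  h5:5  h6:0  h7:0 → peak 15
I@2: h1:11  h2:16  h3:15  h4:13  h5:5  h6:0  h7:0 → peak 16
I@3: h1:11  h2:15  h3:16  h4:13  h5:5  h6:0  h7:0 → peak 16
I@4: h1:11  h2:15  h3:15  h4:14  h5:5  h6:0  h7:0 → peak 15
I@5: h1:11  h2:15  h3:15  h4:13  h5:6  h6:0  h7:0 → peak 15
I@6: h1:11  h2:15  h3:15  h4:13  h5:5  h6:1  h7:0 → peak 15
I@7: h1:11  h2:15  h3:15  h4:13  h5:5  h6:0  h7:1 → peak 15
Best is I@1, peak 15.

15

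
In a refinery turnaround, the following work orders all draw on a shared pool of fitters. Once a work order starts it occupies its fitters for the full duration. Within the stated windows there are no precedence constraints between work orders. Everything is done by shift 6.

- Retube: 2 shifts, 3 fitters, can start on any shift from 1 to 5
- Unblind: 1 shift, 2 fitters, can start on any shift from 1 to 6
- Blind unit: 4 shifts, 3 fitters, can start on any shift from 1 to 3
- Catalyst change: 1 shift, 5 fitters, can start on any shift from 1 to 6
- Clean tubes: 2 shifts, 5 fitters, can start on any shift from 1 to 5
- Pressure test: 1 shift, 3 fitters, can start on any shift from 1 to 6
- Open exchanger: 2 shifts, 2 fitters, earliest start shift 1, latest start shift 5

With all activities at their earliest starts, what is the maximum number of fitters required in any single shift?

Early-start schedule: Retube@1, Unblind@1, Blind unit@1, Catalyst change@1, Clean tubes@1, Pressure test@1, Open exchanger@1.
Load per shift: shift 1: 23, shift 2: 13, shift 3: 3, shift 4: 3, shift 5: 0, shift 6: 0.
Peak is 23.

23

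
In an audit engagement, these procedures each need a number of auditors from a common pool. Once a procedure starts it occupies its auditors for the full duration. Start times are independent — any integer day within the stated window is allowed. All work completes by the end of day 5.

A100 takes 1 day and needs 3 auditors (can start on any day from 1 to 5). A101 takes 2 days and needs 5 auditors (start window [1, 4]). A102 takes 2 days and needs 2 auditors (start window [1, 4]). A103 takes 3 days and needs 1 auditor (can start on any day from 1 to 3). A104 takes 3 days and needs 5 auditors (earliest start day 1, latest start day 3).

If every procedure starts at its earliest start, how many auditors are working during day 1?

At early start, day 1 has: A100, A101, A102, A103, A104.
Demand: 3 + 5 + 2 + 1 + 5 = 16.

16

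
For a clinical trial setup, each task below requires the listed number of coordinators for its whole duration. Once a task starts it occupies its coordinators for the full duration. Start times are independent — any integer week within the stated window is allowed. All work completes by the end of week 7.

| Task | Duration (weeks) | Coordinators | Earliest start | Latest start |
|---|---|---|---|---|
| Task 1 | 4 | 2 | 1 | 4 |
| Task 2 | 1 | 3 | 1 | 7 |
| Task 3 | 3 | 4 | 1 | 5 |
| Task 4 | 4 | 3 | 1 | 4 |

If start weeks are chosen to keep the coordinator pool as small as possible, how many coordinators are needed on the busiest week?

6

Early-start (Task 1@1, Task 2@1, Task 3@1, Task 4@1) gives peak 12: w1:12  w2:9  w3:9  w4:5  w5:0  w6:0  w7:0.
Shift Task 2→5, Task 4→4.
Schedule Task 1@1, Task 2@5, Task 3@1, Task 4@4: w1:6  w2:6  w3:6  w4:5  w5:6  w6:3  w7:3 — peak 6.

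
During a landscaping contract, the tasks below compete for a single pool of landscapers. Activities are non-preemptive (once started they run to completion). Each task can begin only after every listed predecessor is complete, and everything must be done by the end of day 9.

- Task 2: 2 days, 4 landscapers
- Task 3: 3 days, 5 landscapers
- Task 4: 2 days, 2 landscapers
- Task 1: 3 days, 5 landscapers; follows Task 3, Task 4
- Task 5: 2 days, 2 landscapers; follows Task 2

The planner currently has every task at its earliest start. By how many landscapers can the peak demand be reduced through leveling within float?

4

Early-start peak: d1:11  d2:11  d3:7  d4:7  d5:5  d6:5  d7:0  d8:0  d9:0 ⇒ 11.
Leveled (Task 2@1, Task 3@3, Task 4@1, Task 1@6, Task 5@3): d1:6  d2:6  d3:7  d4:7  d5:5  d6:5  d7:5  d8:5  d9:0 ⇒ 7.
Reduction 11 − 7 = 4.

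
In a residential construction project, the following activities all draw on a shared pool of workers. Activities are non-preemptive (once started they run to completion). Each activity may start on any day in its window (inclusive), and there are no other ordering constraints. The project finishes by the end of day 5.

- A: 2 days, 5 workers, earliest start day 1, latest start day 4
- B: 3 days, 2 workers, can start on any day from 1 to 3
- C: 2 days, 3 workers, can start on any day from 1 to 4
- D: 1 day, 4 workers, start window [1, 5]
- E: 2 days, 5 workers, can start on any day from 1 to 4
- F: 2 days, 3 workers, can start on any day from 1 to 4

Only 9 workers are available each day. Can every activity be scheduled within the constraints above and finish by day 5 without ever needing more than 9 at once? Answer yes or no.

The minimum achievable peak is 10; 9 < 10, so no feasible schedule stays within the cap.

no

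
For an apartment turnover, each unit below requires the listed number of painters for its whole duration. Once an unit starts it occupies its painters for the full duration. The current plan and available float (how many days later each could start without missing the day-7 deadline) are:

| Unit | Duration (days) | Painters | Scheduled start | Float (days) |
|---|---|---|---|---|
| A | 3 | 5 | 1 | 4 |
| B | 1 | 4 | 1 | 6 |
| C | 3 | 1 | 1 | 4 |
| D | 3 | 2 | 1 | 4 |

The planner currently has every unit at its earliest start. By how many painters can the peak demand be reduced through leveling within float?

7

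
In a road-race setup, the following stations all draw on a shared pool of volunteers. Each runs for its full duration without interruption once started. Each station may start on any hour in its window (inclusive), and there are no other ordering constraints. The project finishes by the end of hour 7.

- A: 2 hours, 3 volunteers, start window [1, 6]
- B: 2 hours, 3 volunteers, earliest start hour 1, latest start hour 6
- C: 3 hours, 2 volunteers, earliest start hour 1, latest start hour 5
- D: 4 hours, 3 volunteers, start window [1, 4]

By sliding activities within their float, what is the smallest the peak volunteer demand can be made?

6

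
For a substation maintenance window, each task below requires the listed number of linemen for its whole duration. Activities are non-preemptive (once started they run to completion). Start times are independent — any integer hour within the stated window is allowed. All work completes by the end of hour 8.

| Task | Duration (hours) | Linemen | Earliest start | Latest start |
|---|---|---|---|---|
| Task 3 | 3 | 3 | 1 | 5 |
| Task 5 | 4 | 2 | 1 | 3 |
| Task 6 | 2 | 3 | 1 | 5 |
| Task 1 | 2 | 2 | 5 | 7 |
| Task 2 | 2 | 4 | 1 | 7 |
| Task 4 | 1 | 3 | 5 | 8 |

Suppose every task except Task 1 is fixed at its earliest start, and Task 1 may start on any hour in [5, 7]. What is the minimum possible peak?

Task 1@5: h1:12  h2:12  h3:5  h4:2  h5:5  h6:2  h7:0  h8:0 → peak 12
Task 1@6: h1:12  h2:12  h3:5  h4:2  h5:3  h6:2  h7:2  h8:0 → peak 12
Task 1@7: h1:12  h2:12  h3:5  h4:2  h5:3  h6:0  h7:2  h8:2 → peak 12
Best is Task 1@5, peak 12.

12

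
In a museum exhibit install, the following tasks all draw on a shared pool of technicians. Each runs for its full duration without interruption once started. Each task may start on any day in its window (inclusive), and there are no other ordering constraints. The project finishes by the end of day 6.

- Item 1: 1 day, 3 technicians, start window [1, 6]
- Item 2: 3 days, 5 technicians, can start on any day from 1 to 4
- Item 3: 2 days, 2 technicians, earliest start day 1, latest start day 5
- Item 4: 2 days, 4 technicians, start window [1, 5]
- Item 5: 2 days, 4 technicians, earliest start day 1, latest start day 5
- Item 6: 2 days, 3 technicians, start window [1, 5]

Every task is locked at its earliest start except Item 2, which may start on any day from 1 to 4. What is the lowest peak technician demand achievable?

Item 2@1: d1:21  d2:18  d3:5  d4:0  d5:0  d6:0 → peak 21
Item 2@2: d1:16  d2:18  d3:5  d4:5  d5:0  d6:0 → peak 18
Item 2@3: d1:16  d2:13  d3:5  d4:5  d5:5  d6:0 → peak 16
Item 2@4: d1:16  d2:13  d3:0  d4:5  d5:5  d6:5 → peak 16
Best is Item 2@3, peak 16.

16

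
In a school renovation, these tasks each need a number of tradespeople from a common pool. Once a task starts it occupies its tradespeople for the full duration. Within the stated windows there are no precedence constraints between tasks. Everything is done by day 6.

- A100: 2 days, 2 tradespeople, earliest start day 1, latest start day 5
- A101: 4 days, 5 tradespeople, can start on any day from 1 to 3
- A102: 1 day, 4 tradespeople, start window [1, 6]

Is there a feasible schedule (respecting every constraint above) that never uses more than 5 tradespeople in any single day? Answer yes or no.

The minimum achievable peak is 6; 5 < 6, so no feasible schedule stays within the cap.

no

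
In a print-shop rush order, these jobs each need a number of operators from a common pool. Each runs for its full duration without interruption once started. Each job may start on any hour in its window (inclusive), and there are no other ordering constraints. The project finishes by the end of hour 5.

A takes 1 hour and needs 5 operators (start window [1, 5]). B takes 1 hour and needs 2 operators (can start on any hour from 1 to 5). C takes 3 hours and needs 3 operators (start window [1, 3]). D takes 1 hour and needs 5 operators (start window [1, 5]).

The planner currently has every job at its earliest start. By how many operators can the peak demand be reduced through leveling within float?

10

Early-start peak: h1:15  h2:3  h3:3  h4:0  h5:0 ⇒ 15.
Leveled (A@1, B@2, C@2, D@5): h1:5  h2:5  h3:3  h4:3  h5:5 ⇒ 5.
Reduction 15 − 5 = 10.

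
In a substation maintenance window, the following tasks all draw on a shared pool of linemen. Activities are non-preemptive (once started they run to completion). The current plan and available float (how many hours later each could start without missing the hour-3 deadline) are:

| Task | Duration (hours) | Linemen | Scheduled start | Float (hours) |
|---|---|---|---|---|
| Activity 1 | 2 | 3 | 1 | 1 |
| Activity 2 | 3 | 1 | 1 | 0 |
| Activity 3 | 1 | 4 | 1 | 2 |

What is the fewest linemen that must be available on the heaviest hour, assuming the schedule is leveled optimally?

5

Early-start (Activity 1@1, Activity 2@1, Activity 3@1) gives peak 8: h1:8  h2:4  h3:1.
Shift Activity 3→3.
Schedule Activity 1@1, Activity 2@1, Activity 3@3: h1:4  h2:4  h3:5 — peak 5.
Total lineman-hours = 13 over 3 hours ⇒ peak ≥ ⌈13/3⌉ = 5, so 5 is optimal.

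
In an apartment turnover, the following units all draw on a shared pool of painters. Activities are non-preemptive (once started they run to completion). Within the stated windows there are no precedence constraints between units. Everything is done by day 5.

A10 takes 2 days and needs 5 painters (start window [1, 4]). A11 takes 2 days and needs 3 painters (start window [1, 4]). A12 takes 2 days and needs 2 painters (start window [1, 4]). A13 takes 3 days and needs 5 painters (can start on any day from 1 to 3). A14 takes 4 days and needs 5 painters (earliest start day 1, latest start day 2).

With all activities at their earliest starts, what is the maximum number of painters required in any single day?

20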